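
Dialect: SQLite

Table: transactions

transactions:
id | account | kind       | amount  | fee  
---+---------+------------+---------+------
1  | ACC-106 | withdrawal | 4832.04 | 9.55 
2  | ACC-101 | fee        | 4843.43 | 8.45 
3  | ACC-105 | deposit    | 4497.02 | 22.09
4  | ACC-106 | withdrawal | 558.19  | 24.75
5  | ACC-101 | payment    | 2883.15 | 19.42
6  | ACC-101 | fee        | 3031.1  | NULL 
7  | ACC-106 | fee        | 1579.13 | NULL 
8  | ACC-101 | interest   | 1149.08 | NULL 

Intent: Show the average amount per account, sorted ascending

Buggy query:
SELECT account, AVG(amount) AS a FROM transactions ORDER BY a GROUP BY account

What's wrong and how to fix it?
Bug: ORDER BY appears before GROUP BY; SQL clause order requires GROUP BY first

Fix: Move ORDER BY to the end, after GROUP BY

Corrected query:
SELECT account, AVG(amount) AS a FROM transactions GROUP BY account ORDER BY a

Result:
account | a      
--------+--------
ACC-106 | 2323.12
ACC-101 | 2976.69
ACC-105 | 4497.02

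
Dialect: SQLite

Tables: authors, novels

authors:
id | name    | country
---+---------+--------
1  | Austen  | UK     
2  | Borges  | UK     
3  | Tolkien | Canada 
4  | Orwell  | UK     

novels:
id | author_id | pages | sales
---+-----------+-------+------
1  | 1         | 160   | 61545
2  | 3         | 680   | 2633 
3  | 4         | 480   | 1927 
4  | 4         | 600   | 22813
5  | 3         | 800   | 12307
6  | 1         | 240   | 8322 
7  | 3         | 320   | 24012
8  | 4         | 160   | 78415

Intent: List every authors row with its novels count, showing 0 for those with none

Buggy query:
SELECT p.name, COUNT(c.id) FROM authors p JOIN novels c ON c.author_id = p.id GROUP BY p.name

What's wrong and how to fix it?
Bug: INNER JOIN drops authors rows that have no matching novels rows

Fix: Switch to LEFT JOIN to retain unmatched parent rows

Corrected query:
SELECT p.name, COUNT(c.id) FROM authors p LEFT JOIN novels c ON c.author_id = p.id GROUP BY p.name

Result:
name    | COUNT(c.id)
--------+------------
Austen  | 2          
Borges  | 0          
Orwell  | 3          
Tolkien | 3          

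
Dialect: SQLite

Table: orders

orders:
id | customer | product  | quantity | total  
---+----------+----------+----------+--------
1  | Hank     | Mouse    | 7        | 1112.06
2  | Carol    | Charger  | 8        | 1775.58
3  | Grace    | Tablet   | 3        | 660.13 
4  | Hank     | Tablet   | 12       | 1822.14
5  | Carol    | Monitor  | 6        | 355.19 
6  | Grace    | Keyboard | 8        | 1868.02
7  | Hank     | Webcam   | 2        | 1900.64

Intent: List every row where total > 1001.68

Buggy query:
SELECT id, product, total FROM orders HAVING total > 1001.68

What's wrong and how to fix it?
Bug: This is a non-aggregate query (no GROUP BY, no aggregates), so in SQLite the HAVING clause is invalid here; a row-level condition belongs in WHERE

Fix: Use WHERE for row-level filtering

Corrected query:
SELECT id, product, total FROM orders WHERE total > 1001.68

Result:
id | product  | total  
---+----------+--------
1  | Mouse    | 1112.06
2  | Charger  | 1775.58
4  | Tablet   | 1822.14
6  | Keyboard | 1868.02
7  | Webcam   | 1900.64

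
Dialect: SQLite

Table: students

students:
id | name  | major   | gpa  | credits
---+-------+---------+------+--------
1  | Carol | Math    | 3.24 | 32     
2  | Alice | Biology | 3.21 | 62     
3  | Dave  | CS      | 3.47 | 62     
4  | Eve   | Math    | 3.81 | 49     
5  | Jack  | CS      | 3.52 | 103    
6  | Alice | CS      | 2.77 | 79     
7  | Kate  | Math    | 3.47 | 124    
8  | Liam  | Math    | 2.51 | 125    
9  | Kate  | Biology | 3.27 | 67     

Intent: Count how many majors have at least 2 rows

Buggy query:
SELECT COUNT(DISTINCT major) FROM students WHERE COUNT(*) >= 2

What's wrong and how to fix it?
Bug: COUNT(*) cannot appear in WHERE; the per-group count doesn't exist yet

Fix: Group first with HAVING COUNT(*) >= 2, then COUNT the resulting groups

Corrected query:
SELECT COUNT(*) FROM (SELECT major FROM students GROUP BY major HAVING COUNT(*) >= 2)

Result:
COUNT(*)
--------
3       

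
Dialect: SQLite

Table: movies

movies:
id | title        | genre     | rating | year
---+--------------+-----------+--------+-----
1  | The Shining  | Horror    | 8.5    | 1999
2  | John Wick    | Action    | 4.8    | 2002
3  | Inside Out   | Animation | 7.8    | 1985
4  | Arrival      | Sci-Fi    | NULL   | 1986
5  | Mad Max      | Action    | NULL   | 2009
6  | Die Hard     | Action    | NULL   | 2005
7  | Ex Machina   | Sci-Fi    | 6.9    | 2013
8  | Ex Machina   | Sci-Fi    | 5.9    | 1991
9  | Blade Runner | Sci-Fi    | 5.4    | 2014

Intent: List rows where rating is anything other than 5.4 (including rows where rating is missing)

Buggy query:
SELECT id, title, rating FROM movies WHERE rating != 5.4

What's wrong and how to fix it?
Bug: 'rating != 5.4' is unknown when rating is NULL, so NULL rows are silently excluded

Fix: Handle NULL separately with IS NULL alongside the inequality

Corrected query:
SELECT id, title, rating FROM movies WHERE rating != 5.4 OR rating IS NULL

Result:
id | title       | rating
---+-------------+-------
1  | The Shining | 8.5   
2  | John Wick   | 4.8   
3  | Inside Out  | 7.8   
4  | Arrival     | NULL  
5  | Mad Max     | NULL  
6  | Die Hard    | NULL  
7  | Ex Machina  | 6.9   
8  | Ex Machina  | 5.9   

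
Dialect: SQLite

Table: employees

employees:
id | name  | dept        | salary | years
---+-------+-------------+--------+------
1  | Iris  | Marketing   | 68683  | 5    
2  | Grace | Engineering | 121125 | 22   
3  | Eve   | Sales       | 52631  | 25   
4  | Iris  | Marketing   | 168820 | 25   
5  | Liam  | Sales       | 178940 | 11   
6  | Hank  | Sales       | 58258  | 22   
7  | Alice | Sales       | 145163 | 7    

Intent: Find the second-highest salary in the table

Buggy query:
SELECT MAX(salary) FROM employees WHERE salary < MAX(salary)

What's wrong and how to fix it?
Bug: The inner MAX is an aggregate inside WHERE, which is not allowed

Fix: Compute the overall MAX in a subquery, then take MAX of rows below it

Corrected query:
SELECT MAX(salary) FROM employees WHERE salary < (SELECT MAX(salary) FROM employees)

Result:
MAX(salary)
-----------
168820     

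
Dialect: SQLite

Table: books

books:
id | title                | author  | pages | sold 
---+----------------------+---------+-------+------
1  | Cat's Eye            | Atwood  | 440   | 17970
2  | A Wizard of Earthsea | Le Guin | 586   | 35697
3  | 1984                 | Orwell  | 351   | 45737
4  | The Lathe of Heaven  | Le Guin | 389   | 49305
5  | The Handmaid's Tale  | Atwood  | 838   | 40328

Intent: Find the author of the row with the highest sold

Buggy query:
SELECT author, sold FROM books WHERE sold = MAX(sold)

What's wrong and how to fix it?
Bug: MAX(sold) is an aggregate and cannot be used directly in WHERE

Fix: Wrap MAX in a scalar subquery so WHERE compares against a single value

Corrected query:
SELECT author, sold FROM books WHERE sold = (SELECT MAX(sold) FROM books)

Result:
author  | sold 
--------+------
Le Guin | 49305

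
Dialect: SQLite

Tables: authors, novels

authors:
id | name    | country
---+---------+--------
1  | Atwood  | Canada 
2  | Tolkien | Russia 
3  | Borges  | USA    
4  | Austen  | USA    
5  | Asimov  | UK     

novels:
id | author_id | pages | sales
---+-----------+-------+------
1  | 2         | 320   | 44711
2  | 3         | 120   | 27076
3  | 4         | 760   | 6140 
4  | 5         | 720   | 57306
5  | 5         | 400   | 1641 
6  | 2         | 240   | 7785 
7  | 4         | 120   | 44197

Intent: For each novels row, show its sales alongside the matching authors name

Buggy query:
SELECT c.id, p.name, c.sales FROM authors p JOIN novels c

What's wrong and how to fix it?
Bug: JOIN with no ON clause produces a cartesian product; every novels row pairs with every authors row

Fix: Specify the join condition linking the foreign key to the parent id

Corrected query:
SELECT c.id, p.name, c.sales FROM authors p JOIN novels c ON c.author_id = p.id

Result:
id | name    | sales
---+---------+------
1  | Tolkien | 44711
2  | Borges  | 27076
3  | Austen  | 6140 
4  | Asimov  | 57306
5  | Asimov  | 1641 
6  | Tolkien | 7785 
7  | Austen  | 44197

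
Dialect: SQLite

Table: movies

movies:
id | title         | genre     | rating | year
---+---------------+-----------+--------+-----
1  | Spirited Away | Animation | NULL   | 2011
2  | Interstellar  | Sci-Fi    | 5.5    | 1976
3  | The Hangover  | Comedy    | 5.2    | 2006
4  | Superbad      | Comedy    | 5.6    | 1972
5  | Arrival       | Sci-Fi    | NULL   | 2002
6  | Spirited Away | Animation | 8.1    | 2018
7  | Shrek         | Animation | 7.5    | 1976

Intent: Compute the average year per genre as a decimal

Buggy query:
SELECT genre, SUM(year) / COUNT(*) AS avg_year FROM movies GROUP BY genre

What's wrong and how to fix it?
Bug: SUM(year) and COUNT(*) are both integers; the division truncates the fractional part

Fix: Multiply by 1.0 (or CAST to REAL) to force floating-point division

Corrected query:
SELECT genre, SUM(year) * 1.0 / COUNT(*) AS avg_year FROM movies GROUP BY genre

Result:
genre     | avg_year   
----------+------------
Animation | 2001.666667
Comedy    | 1989       
Sci-Fi    | 1989       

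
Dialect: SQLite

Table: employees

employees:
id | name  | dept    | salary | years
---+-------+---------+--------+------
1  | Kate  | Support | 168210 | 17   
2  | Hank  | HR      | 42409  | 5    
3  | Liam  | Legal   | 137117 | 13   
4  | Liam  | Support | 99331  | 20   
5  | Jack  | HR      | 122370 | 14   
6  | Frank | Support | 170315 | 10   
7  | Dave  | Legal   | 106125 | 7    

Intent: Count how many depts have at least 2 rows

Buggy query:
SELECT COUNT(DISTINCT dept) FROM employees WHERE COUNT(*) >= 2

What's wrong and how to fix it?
Bug: COUNT(*) cannot appear in WHERE; the per-group count doesn't exist yet

Fix: Group first with HAVING COUNT(*) >= 2, then COUNT the resulting groups

Corrected query:
SELECT COUNT(*) FROM (SELECT dept FROM employees GROUP BY dept HAVING COUNT(*) >= 2)

Result:
COUNT(*)
--------
3       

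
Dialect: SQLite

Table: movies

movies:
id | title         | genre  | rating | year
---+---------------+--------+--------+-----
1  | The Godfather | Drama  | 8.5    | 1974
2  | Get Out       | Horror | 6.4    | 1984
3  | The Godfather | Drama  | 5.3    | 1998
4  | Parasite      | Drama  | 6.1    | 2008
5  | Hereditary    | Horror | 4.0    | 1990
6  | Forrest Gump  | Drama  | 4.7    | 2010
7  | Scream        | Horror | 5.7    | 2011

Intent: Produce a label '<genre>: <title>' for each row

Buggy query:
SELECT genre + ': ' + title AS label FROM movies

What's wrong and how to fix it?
Bug: '+' is numeric addition; on text columns SQLite converts them to 0 instead of concatenating

Fix: Replace + with || to concatenate text

Corrected query:
SELECT genre || ': ' || title AS label FROM movies

Result:
label               
--------------------
Drama: The Godfather
Horror: Get Out     
Drama: The Godfather
Drama: Parasite     
Horror: Hereditary  
Drama: Forrest Gump 
Horror: Scream      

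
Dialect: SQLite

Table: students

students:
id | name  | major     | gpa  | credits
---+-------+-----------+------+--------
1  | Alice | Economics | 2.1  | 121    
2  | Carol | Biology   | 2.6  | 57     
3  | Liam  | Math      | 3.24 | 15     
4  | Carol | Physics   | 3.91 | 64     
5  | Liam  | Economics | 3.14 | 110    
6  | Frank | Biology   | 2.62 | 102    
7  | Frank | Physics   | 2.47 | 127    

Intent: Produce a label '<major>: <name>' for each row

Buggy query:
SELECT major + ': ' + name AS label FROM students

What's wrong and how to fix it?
Bug: SQLite uses || for string concatenation; + coerces text to numbers (yielding 0)

Fix: Use the || operator for string concatenation

Corrected query:
SELECT major || ': ' || name AS label FROM students

Result:
label           
----------------
Economics: Alice
Biology: Carol  
Math: Liam      
Physics: Carol  
Economics: Liam 
Biology: Frank  
Physics: Frank  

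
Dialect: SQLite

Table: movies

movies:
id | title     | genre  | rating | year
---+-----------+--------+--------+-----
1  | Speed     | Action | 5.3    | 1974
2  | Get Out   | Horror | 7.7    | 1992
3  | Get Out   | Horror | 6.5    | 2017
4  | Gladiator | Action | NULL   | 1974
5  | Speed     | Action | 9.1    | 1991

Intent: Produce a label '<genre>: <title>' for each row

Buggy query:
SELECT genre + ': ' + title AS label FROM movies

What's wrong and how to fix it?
Bug: '+' is numeric addition; on text columns SQLite converts them to 0 instead of concatenating

Fix: Use the || operator for string concatenation

Corrected query:
SELECT genre || ': ' || title AS label FROM movies

Result:
label            
-----------------
Action: Speed    
Horror: Get Out  
Horror: Get Out  
Action: Gladiator
Action: Speed    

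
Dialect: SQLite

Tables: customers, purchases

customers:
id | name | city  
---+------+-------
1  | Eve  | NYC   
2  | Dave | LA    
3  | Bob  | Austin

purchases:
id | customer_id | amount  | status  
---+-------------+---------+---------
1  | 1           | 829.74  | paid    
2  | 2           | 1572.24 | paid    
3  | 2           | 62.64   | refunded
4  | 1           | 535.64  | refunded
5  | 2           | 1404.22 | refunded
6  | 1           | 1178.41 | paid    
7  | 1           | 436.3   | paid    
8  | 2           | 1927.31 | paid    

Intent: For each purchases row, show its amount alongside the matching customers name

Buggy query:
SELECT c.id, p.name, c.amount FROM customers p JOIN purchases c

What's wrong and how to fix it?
Bug: Missing join condition: each purchases row is matched to all customers rows instead of just its own

Fix: Specify the join condition linking the foreign key to the parent id

Corrected query:
SELECT c.id, p.name, c.amount FROM customers p JOIN purchases c ON c.customer_id = p.id

Result:
id | name | amount 
---+------+--------
1  | Eve  | 829.74 
2  | Dave | 1572.24
3  | Dave | 62.64  
4  | Eve  | 535.64 
5  | Dave | 1404.22
6  | Eve  | 1178.41
7  | Eve  | 436.3  
8  | Dave | 1927.31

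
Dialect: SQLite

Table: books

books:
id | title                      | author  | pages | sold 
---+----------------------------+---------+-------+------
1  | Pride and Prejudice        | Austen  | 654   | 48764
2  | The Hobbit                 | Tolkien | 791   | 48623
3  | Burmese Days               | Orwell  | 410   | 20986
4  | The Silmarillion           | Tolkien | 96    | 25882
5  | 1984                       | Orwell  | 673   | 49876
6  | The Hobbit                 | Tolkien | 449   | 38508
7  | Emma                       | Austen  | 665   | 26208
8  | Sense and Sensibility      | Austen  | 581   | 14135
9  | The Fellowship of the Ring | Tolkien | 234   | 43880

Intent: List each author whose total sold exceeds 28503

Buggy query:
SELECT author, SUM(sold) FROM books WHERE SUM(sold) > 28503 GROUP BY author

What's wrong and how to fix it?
Bug: WHERE runs before GROUP BY, so aggregates aren't available there

Fix: Move the aggregate condition to a HAVING clause

Corrected query:
SELECT author, SUM(sold) FROM books GROUP BY author HAVING SUM(sold) > 28503

Result:
author  | SUM(sold)
--------+----------
Austen  | 89107    
Orwell  | 70862    
Tolkien | 156893   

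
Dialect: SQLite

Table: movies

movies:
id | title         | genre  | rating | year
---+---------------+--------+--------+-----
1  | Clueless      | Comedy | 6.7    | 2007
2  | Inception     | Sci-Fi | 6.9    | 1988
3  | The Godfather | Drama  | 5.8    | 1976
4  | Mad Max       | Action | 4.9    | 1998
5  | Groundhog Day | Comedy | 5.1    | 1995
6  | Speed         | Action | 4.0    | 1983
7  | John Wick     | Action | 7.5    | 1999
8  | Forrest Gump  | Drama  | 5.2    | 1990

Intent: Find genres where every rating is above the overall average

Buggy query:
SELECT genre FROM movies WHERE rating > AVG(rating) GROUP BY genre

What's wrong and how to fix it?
Bug: AVG() is an aggregate; it can't sit directly in WHERE

Fix: Use a subquery for AVG and a HAVING MIN(...) filter so the condition holds for every row in the group

Corrected query:
SELECT genre FROM movies GROUP BY genre HAVING MIN(rating) > (SELECT AVG(rating) FROM movies)

Result:
genre 
------
Sci-Fi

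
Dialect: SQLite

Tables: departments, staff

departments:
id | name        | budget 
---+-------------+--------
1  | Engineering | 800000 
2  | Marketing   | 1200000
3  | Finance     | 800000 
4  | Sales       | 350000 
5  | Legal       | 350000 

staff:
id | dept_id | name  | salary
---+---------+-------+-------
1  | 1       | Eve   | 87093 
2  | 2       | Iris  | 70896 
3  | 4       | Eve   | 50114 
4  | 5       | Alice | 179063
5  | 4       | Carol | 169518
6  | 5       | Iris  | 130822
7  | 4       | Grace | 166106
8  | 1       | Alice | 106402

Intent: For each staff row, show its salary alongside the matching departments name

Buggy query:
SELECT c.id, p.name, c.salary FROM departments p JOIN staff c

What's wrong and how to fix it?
Bug: JOIN with no ON clause produces a cartesian product; every staff row pairs with every departments row

Fix: Specify the join condition linking the foreign key to the parent id

Corrected query:
SELECT c.id, p.name, c.salary FROM departments p JOIN staff c ON c.dept_id = p.id

Result:
id | name        | salary
---+-------------+-------
1  | Engineering | 87093 
2  | Marketing   | 70896 
3  | Sales       | 50114 
4  | Legal       | 179063
5  | Sales       | 169518
6  | Legal       | 130822
7  | Sales       | 166106
8  | Engineering | 106402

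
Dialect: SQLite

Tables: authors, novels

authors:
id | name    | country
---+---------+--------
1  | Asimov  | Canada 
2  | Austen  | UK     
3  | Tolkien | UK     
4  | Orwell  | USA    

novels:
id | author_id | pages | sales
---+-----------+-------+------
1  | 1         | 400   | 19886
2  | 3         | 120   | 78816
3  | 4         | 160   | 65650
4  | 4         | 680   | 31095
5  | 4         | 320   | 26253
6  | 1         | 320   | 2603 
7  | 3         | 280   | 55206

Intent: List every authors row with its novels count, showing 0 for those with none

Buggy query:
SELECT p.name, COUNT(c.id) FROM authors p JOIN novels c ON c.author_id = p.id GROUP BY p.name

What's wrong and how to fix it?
Bug: An inner join excludes parents with zero children

Fix: Switch to LEFT JOIN to retain unmatched parent rows

Corrected query:
SELECT p.name, COUNT(c.id) FROM authors p LEFT JOIN novels c ON c.author_id = p.id GROUP BY p.name

Result:
name    | COUNT(c.id)
--------+------------
Asimov  | 2          
Austen  | 0          
Orwell  | 3          
Tolkien | 2          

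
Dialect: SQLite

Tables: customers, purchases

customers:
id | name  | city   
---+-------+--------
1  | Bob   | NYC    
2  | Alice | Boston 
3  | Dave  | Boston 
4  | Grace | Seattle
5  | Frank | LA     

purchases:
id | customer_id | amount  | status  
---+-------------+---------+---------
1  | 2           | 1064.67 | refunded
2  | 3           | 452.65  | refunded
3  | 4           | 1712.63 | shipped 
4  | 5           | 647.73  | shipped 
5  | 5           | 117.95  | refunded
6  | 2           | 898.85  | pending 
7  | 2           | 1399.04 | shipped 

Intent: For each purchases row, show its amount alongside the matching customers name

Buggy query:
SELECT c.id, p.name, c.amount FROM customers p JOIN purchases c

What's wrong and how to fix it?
Bug: Missing join condition: each purchases row is matched to all customers rows instead of just its own

Fix: Add ON c.customer_id = p.id to the JOIN

Corrected query:
SELECT c.id, p.name, c.amount FROM customers p JOIN purchases c ON c.customer_id = p.id

Result:
id | name  | amount 
---+-------+--------
1  | Alice | 1064.67
2  | Dave  | 452.65 
3  | Grace | 1712.63
4  | Frank | 647.73 
5  | Frank | 117.95 
6  | Alice | 898.85 
7  | Alice | 1399.04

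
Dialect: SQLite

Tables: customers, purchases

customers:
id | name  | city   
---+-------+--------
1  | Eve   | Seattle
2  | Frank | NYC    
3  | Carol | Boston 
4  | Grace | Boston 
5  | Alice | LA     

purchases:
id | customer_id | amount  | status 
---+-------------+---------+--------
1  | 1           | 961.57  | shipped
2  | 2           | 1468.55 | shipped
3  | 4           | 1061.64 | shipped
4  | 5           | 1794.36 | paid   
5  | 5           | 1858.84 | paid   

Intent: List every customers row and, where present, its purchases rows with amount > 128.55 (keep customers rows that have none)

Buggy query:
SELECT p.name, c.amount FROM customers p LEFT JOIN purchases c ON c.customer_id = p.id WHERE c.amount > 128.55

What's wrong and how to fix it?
Bug: A WHERE condition on the right-hand table after LEFT JOIN drops unmatched parents

Fix: Put 'c.amount > 128.55' in the JOIN's ON clause instead of WHERE

Corrected query:
SELECT p.name, c.amount FROM customers p LEFT JOIN purchases c ON c.customer_id = p.id AND c.amount > 128.55

Result:
name  | amount 
------+--------
Eve   | 961.57 
Frank | 1468.55
Carol | NULL   
Grace | 1061.64
Alice | 1794.36
Alice | 1858.84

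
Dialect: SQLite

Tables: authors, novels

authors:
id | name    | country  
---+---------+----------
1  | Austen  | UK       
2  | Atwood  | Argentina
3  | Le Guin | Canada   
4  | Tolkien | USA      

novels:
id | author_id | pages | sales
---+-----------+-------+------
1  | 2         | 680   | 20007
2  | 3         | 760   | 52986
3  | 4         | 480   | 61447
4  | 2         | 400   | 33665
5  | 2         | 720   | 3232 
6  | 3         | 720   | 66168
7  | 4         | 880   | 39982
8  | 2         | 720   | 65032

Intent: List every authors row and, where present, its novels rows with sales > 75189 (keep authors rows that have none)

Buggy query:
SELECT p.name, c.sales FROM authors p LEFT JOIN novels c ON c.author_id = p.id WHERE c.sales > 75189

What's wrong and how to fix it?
Bug: A WHERE condition on the right-hand table after LEFT JOIN drops unmatched parents

Fix: Move the right-table condition into the ON clause so unmatched parents are kept

Corrected query:
SELECT p.name, c.sales FROM authors p LEFT JOIN novels c ON c.author_id = p.id AND c.sales > 75189

Result:
name    | sales
--------+------
Austen  | NULL 
Atwood  | NULL 
Le Guin | NULL 
Tolkien | NULL 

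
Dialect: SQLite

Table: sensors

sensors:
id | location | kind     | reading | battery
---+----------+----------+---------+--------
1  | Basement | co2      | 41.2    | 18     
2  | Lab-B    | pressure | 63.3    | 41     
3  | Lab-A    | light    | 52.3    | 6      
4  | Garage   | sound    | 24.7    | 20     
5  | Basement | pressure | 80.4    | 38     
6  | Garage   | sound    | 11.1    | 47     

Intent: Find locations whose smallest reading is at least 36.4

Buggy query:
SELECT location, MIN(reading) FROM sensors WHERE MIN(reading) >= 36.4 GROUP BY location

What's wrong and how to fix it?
Bug: Aggregates like MIN are computed per group after WHERE runs

Fix: Use HAVING for the per-group MIN condition

Corrected query:
SELECT location, MIN(reading) FROM sensors GROUP BY location HAVING MIN(reading) >= 36.4

Result:
location | MIN(reading)
---------+-------------
Basement | 41.2        
Lab-A    | 52.3        
Lab-B    | 63.3        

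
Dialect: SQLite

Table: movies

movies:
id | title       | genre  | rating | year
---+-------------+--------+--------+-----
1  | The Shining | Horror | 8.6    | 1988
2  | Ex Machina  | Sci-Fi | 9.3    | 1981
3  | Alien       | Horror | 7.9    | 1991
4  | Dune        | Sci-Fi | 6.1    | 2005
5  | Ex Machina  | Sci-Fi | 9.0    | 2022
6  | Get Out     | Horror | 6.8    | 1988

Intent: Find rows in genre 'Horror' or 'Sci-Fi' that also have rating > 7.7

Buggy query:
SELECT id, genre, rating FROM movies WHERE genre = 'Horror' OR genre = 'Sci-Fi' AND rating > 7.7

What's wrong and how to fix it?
Bug: AND binds tighter than OR, so this parses as genre = 'Horror' OR (genre = 'Sci-Fi' AND rating > 7.7)

Fix: Add parentheses around the OR so the AND applies to both alternatives

Corrected query:
SELECT id, genre, rating FROM movies WHERE (genre = 'Horror' OR genre = 'Sci-Fi') AND rating > 7.7

Result:
id | genre  | rating
---+--------+-------
1  | Horror | 8.6   
2  | Sci-Fi | 9.3   
3  | Horror | 7.9   
5  | Sci-Fi | 9     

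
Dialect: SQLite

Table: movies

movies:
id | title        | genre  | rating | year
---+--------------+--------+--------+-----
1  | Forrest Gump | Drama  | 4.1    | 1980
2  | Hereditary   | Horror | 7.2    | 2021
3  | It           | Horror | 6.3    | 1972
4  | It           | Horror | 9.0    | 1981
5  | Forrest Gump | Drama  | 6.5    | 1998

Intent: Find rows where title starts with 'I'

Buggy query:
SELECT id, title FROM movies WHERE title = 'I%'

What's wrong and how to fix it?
Bug: '=' compares the literal string including the % character; pattern matching needs LIKE

Fix: Replace '=' with LIKE so 'I%' is treated as a pattern

Corrected query:
SELECT id, title FROM movies WHERE title LIKE 'I%'

Result:
id | title
---+------
3  | It   
4  | It   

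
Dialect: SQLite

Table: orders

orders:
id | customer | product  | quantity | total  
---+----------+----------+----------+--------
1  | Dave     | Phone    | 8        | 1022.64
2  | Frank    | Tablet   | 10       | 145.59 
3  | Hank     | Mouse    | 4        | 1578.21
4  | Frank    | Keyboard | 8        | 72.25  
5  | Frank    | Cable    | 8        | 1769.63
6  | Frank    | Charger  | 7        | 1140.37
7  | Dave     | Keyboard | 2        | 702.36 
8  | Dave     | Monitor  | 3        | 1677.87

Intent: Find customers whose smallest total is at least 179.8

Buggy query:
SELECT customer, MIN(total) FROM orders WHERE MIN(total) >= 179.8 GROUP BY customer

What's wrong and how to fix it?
Bug: MIN() in WHERE is a misuse of aggregate

Fix: Use HAVING for the per-group MIN condition

Corrected query:
SELECT customer, MIN(total) FROM orders GROUP BY customer HAVING MIN(total) >= 179.8

Result:
customer | MIN(total)
---------+-----------
Dave     | 702.36    
Hank     | 1578.21   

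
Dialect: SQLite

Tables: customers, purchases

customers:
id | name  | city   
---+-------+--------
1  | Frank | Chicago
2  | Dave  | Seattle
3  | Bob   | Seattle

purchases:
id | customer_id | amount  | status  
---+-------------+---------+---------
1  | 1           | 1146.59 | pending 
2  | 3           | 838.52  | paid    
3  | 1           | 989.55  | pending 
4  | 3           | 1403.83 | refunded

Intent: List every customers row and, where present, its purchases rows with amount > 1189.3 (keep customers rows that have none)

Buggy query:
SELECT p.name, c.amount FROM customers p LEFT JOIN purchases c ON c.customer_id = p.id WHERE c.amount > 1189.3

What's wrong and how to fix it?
Bug: Filtering c.amount in WHERE discards the NULL rows produced by LEFT JOIN, turning it into an inner join

Fix: Move the right-table condition into the ON clause so unmatched parents are kept

Corrected query:
SELECT p.name, c.amount FROM customers p LEFT JOIN purchases c ON c.customer_id = p.id AND c.amount > 1189.3

Result:
name  | amount 
------+--------
Frank | NULL   
Dave  | NULL   
Bob   | 1403.83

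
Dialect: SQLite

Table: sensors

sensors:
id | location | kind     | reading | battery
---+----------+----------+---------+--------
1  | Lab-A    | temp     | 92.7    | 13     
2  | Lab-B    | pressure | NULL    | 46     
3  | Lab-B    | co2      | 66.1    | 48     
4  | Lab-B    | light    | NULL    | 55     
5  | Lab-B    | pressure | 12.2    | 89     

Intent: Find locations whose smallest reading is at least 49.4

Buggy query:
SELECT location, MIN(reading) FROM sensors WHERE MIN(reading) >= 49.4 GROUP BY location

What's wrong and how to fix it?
Bug: MIN() in WHERE is a misuse of aggregate

Fix: Replace WHERE with HAVING after the GROUP BY

Corrected query:
SELECT location, MIN(reading) FROM sensors GROUP BY location HAVING MIN(reading) >= 49.4

Result:
location | MIN(reading)
---------+-------------
Lab-A    | 92.7        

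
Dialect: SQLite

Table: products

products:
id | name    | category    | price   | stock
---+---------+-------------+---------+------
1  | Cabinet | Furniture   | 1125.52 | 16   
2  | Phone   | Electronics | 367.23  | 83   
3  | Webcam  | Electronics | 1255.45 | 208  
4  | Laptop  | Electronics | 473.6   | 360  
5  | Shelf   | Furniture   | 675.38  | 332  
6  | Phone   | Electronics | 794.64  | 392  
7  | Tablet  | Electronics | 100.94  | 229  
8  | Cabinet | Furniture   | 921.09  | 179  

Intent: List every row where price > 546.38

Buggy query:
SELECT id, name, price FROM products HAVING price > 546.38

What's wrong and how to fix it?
Bug: This is a non-aggregate query (no GROUP BY, no aggregates), so in SQLite the HAVING clause is invalid here; a row-level condition belongs in WHERE

Fix: Use WHERE for row-level filtering

Corrected query:
SELECT id, name, price FROM products WHERE price > 546.38

Result:
id | name    | price  
---+---------+--------
1  | Cabinet | 1125.52
3  | Webcam  | 1255.45
5  | Shelf   | 675.38 
6  | Phone   | 794.64 
8  | Cabinet | 921.09 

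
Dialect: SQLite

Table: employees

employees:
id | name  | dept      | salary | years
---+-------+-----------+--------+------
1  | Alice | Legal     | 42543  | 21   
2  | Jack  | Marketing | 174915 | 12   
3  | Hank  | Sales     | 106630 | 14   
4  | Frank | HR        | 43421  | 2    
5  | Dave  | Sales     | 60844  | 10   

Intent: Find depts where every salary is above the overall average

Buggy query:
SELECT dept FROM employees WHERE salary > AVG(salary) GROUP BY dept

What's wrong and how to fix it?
Bug: WHERE evaluates per row before aggregation, so AVG() is unavailable

Fix: Compute the overall average in a scalar subquery and compare each group's MIN against it in HAVING

Corrected query:
SELECT dept FROM employees GROUP BY dept HAVING MIN(salary) > (SELECT AVG(salary) FROM employees)

Result:
dept     
---------
Marketing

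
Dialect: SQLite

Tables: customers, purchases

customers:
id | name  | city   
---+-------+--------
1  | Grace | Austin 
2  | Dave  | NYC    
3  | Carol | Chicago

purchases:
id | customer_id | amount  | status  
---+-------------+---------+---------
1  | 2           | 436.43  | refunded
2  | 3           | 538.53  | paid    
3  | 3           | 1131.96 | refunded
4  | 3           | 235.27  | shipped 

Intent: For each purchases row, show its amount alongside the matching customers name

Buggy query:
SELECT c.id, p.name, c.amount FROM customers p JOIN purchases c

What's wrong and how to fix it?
Bug: Missing join condition: each purchases row is matched to all customers rows instead of just its own

Fix: Specify the join condition linking the foreign key to the parent id

Corrected query:
SELECT c.id, p.name, c.amount FROM customers p JOIN purchases c ON c.customer_id = p.id

Result:
id | name  | amount 
---+-------+--------
1  | Dave  | 436.43 
2  | Carol | 538.53 
3  | Carol | 1131.96
4  | Carol | 235.27 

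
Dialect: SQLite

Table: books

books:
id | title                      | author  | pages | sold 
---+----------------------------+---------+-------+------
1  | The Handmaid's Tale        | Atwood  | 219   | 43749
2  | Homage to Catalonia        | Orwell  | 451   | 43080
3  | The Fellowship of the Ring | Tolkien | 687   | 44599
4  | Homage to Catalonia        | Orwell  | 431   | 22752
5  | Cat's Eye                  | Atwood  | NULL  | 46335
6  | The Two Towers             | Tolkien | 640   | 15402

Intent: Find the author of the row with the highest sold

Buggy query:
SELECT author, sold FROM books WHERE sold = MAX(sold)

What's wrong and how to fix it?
Bug: WHERE is evaluated per row; an aggregate over the whole table isn't defined there

Fix: Wrap MAX in a scalar subquery so WHERE compares against a single value

Corrected query:
SELECT author, sold FROM books WHERE sold = (SELECT MAX(sold) FROM books)

Result:
author | sold 
-------+------
Atwood | 46335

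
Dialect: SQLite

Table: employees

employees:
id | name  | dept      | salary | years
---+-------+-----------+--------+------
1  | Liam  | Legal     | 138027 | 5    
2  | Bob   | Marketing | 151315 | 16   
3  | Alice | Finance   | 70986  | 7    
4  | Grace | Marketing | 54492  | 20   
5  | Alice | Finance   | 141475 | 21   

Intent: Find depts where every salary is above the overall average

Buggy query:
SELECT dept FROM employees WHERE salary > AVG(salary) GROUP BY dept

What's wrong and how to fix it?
Bug: WHERE evaluates per row before aggregation, so AVG() is unavailable

Fix: Use a subquery for AVG and a HAVING MIN(...) filter so the condition holds for every row in the group

Corrected query:
SELECT dept FROM employees GROUP BY dept HAVING MIN(salary) > (SELECT AVG(salary) FROM employees)

Result:
dept 
-----
Legal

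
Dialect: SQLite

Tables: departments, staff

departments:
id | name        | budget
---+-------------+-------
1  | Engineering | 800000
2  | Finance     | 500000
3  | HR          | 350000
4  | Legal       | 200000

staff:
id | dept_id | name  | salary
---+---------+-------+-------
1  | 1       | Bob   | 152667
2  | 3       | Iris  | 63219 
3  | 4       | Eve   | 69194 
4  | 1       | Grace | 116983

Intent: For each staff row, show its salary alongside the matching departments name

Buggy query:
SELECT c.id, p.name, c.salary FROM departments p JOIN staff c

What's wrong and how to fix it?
Bug: Missing join condition: each staff row is matched to all departments rows instead of just its own

Fix: Specify the join condition linking the foreign key to the parent id

Corrected query:
SELECT c.id, p.name, c.salary FROM departments p JOIN staff c ON c.dept_id = p.id

Result:
id | name        | salary
---+-------------+-------
1  | Engineering | 152667
2  | HR          | 63219 
3  | Legal       | 69194 
4  | Engineering | 116983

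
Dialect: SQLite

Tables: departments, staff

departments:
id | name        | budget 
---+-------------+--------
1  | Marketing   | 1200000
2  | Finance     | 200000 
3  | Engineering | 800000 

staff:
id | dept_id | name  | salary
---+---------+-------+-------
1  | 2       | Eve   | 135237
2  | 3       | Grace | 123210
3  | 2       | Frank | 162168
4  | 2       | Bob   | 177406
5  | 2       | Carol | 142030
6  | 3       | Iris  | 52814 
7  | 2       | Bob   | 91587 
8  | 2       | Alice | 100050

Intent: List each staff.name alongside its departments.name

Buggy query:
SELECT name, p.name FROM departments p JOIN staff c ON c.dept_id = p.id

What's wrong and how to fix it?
Bug: 'name' exists in both joined tables, so the database can't tell which one is meant

Fix: Prefix ambiguous columns with the table alias

Corrected query:
SELECT c.name, p.name FROM departments p JOIN staff c ON c.dept_id = p.id

Result:
name  | name       
------+------------
Eve   | Finance    
Grace | Engineering
Frank | Finance    
Bob   | Finance    
Carol | Finance    
Iris  | Engineering
Bob   | Finance    
Alice | Finance    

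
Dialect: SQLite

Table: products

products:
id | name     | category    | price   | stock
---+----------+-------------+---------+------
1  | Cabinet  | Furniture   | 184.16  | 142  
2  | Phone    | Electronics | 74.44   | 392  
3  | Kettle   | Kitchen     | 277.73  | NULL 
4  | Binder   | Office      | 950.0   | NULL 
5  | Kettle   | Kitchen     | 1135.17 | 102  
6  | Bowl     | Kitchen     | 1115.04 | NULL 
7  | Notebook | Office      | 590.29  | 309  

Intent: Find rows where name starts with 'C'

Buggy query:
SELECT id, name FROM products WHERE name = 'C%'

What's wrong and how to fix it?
Bug: Wildcards only work with LIKE; '=' treats '%' as a literal character

Fix: Use LIKE for wildcard pattern matching

Corrected query:
SELECT id, name FROM products WHERE name LIKE 'C%'

Result:
id | name   
---+--------
1  | Cabinet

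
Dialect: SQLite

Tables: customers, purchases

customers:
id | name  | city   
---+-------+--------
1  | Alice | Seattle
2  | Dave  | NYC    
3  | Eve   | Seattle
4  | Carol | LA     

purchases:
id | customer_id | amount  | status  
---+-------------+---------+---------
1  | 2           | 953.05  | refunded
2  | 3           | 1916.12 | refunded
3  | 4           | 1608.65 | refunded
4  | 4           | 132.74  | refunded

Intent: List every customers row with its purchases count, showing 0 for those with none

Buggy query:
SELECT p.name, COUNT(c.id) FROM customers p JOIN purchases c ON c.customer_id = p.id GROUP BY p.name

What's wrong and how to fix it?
Bug: An inner join excludes parents with zero children

Fix: Switch to LEFT JOIN to retain unmatched parent rows

Corrected query:
SELECT p.name, COUNT(c.id) FROM customers p LEFT JOIN purchases c ON c.customer_id = p.id GROUP BY p.name

Result:
name  | COUNT(c.id)
------+------------
Alice | 0          
Carol | 2          
Dave  | 1          
Eve   | 1          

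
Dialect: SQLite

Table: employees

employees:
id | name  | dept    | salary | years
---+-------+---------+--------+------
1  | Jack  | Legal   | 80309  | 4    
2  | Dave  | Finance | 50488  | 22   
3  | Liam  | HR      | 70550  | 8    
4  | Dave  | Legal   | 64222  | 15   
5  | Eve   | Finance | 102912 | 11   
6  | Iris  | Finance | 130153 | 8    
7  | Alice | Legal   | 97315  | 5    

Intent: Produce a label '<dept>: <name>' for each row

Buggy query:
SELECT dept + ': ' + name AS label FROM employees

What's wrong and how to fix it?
Bug: '+' is numeric addition; on text columns SQLite converts them to 0 instead of concatenating

Fix: Use the || operator for string concatenation

Corrected query:
SELECT dept || ': ' || name AS label FROM employees

Result:
label        
-------------
Legal: Jack  
Finance: Dave
HR: Liam     
Legal: Dave  
Finance: Eve 
Finance: Iris
Legal: Alice 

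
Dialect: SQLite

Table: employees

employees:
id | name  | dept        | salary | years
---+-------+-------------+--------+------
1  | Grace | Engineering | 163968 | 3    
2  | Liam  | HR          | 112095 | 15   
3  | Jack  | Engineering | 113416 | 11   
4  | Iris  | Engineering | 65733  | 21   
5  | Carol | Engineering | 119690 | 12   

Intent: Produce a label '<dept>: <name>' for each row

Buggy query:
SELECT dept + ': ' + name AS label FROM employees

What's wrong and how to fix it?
Bug: SQLite uses || for string concatenation; + coerces text to numbers (yielding 0)

Fix: Use the || operator for string concatenation

Corrected query:
SELECT dept || ': ' || name AS label FROM employees

Result:
label             
------------------
Engineering: Grace
HR: Liam          
Engineering: Jack 
Engineering: Iris 
Engineering: Carol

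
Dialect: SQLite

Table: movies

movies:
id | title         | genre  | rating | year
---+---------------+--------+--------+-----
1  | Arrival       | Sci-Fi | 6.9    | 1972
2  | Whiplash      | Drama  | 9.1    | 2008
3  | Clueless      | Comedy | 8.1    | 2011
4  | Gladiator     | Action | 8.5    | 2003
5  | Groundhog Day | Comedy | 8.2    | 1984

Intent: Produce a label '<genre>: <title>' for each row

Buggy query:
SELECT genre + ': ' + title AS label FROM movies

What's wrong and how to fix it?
Bug: '+' is numeric addition; on text columns SQLite converts them to 0 instead of concatenating

Fix: Use the || operator for string concatenation

Corrected query:
SELECT genre || ': ' || title AS label FROM movies

Result:
label                
---------------------
Sci-Fi: Arrival      
Drama: Whiplash      
Comedy: Clueless     
Action: Gladiator    
Comedy: Groundhog Day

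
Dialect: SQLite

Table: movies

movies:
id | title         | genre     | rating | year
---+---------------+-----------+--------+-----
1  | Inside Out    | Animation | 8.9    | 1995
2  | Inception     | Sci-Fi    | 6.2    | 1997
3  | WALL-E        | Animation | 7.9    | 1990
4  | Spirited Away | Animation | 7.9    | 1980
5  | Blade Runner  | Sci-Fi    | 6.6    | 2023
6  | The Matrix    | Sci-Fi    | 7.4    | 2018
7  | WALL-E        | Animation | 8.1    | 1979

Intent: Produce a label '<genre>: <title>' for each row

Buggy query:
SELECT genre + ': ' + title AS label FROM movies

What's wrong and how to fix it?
Bug: '+' is numeric addition; on text columns SQLite converts them to 0 instead of concatenating

Fix: Use the || operator for string concatenation

Corrected query:
SELECT genre || ': ' || title AS label FROM movies

Result:
label                   
------------------------
Animation: Inside Out   
Sci-Fi: Inception       
Animation: WALL-E       
Animation: Spirited Away
Sci-Fi: Blade Runner    
Sci-Fi: The Matrix      
Animation: WALL-E       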